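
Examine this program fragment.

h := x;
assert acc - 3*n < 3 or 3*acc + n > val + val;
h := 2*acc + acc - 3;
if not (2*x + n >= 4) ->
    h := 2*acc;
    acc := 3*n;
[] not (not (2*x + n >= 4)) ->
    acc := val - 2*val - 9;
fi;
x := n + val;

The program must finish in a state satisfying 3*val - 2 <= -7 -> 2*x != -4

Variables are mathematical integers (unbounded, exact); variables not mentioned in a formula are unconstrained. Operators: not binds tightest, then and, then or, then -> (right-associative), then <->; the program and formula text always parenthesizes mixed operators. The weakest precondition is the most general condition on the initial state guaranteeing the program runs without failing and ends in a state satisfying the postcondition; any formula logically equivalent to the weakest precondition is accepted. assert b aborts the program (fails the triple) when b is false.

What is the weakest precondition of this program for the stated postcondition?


Working backward. After the program, the postcondition 3*val - 2 <= -7 -> 2*x != -4 must hold; in canonical form it is 3*val <= -5 -> 2*x != -4.
Before x := n + val: 3*val <= -5 -> 2*n + 2*val != -4
Then branch requires 3*val <= -5 -> 2*n + 2*val != -4; else branch requires 3*val <= -5 -> 2*n + 2*val != -4.
Before the if: ((not (n + 2*x >= 4)) -> (3*val <= -5 -> 2*n + 2*val != -4)) and (n + 2*x >= 4 -> (3*val <= -5 -> 2*n + 2*val != -4))
Before h := 2*acc + acc - 3: ((not (n + 2*x >= 4)) -> (3*val <= -5 -> 2*n + 2*val != -4)) and (n + 2*x >= 4 -> (3*val <= -5 -> 2*n + 2*val != -4))
Before assert acc - 3*n < 3 or 3*acc + n > val + val: (acc < 3*n + 3 or 3*acc + n > 2*val) and ((not (n + 2*x >= 4)) -> (3*val <= -5 -> 2*n + 2*val != -4)) and (n + 2*x >= 4 -> (3*val <= -5 -> 2*n + 2*val != -4))
Before h := x: (acc < 3*n + 3 or 3*acc + n > 2*val) and ((not (n + 2*x >= 4)) -> (3*val <= -5 -> 2*n + 2*val != -4)) and (n + 2*x >= 4 -> (3*val <= -5 -> 2*n + 2*val != -4))
Answer: WP = (acc < 3*n + 3 or 3*acc + n > 2*val) and ((not (n + 2*x >= 4)) -> (3*val <= -5 -> 2*n + 2*val != -4)) and (n + 2*x >= 4 -> (3*val <= -5 -> 2*n + 2*val != -4))


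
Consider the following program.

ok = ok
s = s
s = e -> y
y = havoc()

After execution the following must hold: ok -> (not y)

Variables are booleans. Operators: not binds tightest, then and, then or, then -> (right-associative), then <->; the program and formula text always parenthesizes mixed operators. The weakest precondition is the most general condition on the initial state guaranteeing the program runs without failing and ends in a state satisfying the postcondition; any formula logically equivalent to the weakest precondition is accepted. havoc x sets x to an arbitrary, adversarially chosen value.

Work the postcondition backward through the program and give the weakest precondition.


Working backward. After the program, ok -> (not y) must hold.
Before havoc y: not ok
Before s := e -> y: not ok
Before s := s: not ok
Before ok := ok: not ok
Answer: WP = not ok


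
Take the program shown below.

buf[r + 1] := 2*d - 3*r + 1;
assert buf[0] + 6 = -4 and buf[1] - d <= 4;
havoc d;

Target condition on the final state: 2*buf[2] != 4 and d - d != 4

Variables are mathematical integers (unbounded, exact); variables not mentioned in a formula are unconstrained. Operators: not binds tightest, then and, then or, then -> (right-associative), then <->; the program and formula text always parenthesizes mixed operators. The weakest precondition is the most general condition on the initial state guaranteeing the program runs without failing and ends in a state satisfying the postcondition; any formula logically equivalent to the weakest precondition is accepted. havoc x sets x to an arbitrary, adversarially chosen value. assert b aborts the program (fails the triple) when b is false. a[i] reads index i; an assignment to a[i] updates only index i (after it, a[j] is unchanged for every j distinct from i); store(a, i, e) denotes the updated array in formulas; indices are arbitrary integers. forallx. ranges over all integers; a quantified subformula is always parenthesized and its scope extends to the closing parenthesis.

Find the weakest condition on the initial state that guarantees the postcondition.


Working backward. After the program, the postcondition 2*buf[2] != 4 and d - d != 4 must hold; in canonical form it is 2*buf[2] != 4.
Before havoc d: 2*buf[2] != 4
Before assert buf[0] + 6 = -4 and buf[1] - d <= 4: buf[0] = -10 and buf[1] <= d + 4 and 2*buf[2] != 4
Before buf[r + 1] := 2*d - 3*r + 1: store(buf, r + 1, 2*d - 3*r + 1)[0] = -10 and store(buf, r + 1, 2*d - 3*r + 1)[1] <= d + 4 and 2*store(buf, r + 1, 2*d - 3*r + 1)[2] != 4
Answer: WP = store(buf, r + 1, 2*d - 3*r + 1)[0] = -10 and store(buf, r + 1, 2*d - 3*r + 1)[1] <= d + 4 and 2*store(buf, r + 1, 2*d - 3*r + 1)[2] != 4


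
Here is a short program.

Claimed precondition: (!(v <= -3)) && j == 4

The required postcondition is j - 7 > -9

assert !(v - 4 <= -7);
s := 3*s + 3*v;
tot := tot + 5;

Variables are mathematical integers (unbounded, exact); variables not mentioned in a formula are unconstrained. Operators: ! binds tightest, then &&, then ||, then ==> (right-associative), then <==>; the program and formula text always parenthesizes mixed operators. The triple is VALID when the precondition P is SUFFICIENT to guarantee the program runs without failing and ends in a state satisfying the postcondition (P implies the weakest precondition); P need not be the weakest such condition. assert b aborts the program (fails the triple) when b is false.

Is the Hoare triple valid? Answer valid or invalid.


Working backward. After the program, the postcondition j - 7 > -9 must hold; in canonical form it is j > -2.
Before tot := tot + 5: j > -2
Before s := 3*s + 3*v: j > -2
Before assert !(v - 4 <= -7): (!(v <= -3)) && j > -2
The weakest precondition is (!(v <= -3)) && j > -2.
Check whether (!(v <= -3)) && j == 4 implies it.
Every state satisfying the precondition satisfies the weakest precondition: the implication holds.
Answer: valid


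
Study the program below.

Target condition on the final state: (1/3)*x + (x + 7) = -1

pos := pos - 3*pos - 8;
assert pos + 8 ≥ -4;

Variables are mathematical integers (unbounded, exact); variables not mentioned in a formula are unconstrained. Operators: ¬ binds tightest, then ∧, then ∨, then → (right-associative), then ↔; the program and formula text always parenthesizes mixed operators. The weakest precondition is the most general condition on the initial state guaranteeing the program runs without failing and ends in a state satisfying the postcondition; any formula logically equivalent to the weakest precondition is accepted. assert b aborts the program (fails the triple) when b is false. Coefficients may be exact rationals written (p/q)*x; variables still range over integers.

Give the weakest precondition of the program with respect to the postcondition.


Working backward. After the program, the postcondition (1/3)*x + (x + 7) = -1 must hold; in canonical form it is (4/3)*x = -8.
Before assert pos + 8 ≥ -4: pos ≥ -12 ∧ (4/3)*x = -8
Before pos := pos - 3*pos - 8: 2*pos ≤ 4 ∧ (4/3)*x = -8
Answer: WP = 2*pos ≤ 4 ∧ (4/3)*x = -8


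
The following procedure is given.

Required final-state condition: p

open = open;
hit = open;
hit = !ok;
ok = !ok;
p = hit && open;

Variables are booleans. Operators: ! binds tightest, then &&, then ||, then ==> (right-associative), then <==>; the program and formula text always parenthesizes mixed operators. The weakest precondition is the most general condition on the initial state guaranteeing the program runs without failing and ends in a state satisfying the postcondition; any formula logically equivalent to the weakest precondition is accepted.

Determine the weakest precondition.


Working backward. After the program, p must hold.
Before p := hit && open: hit && open
Before ok := !ok: hit && open
Before hit := !ok: (!ok) && open
Before hit := open: (!ok) && open
Before open := open: (!ok) && open
Answer: WP = (!ok) && open


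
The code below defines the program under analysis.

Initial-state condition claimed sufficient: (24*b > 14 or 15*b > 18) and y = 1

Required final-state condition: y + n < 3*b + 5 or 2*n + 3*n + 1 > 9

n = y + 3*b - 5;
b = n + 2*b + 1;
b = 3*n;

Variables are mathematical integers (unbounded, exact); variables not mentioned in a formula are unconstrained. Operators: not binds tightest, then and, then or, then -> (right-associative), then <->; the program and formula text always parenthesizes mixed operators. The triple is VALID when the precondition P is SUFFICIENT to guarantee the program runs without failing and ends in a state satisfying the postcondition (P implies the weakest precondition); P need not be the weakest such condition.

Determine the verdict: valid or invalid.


Working backward. After the program, the postcondition y + n < 3*b + 5 or 2*n + 3*n + 1 > 9 must hold; in canonical form it is n + y < 3*b + 5 or 5*n > 8.
Before b := 3*n: y < 8*n + 5 or 5*n > 8
Before b := n + 2*b + 1: y < 8*n + 5 or 5*n > 8
Before n := y + 3*b - 5: 24*b + 7*y > 35 or 15*b + 5*y > 33
The weakest precondition is 24*b + 7*y > 35 or 15*b + 5*y > 33.
Check whether (24*b > 14 or 15*b > 18) and y = 1 implies it.
Countermodel: at the initial state b = 1, y = 1, the precondition holds but the weakest precondition fails.
Answer: invalid


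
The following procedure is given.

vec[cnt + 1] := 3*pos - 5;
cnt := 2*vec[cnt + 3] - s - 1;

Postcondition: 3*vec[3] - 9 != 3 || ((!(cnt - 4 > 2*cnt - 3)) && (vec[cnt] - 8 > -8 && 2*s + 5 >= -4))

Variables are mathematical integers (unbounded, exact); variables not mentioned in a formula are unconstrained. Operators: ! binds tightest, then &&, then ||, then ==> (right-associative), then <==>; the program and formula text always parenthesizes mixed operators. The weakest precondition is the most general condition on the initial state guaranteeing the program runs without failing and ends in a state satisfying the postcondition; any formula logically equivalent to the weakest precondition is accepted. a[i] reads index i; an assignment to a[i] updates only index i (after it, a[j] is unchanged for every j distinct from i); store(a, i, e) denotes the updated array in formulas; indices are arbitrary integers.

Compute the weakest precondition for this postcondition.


Working backward. After the program, the postcondition 3*vec[3] - 9 != 3 || ((!(cnt - 4 > 2*cnt - 3)) && (vec[cnt] - 8 > -8 && 2*s + 5 >= -4)) must hold; in canonical form it is 3*vec[3] != 12 || ((!(cnt < -1)) && vec[cnt] > 0 && 2*s >= -9).
Before cnt := 2*vec[cnt + 3] - s - 1: 3*vec[3] != 12 || ((!(2*vec[cnt + 3] < s)) && vec[2*vec[cnt + 3] - s - 1] > 0 && 2*s >= -9)
Before vec[cnt + 1] := 3*pos - 5: 3*store(vec, cnt + 1, 3*pos - 5)[3] != 12 || ((!(2*store(vec, cnt + 1, 3*pos - 5)[cnt + 3] < s)) && store(vec, cnt + 1, 3*pos - 5)[2*store(vec, cnt + 1, 3*pos - 5)[cnt + 3] - s - 1] > 0 && 2*s >= -9)
Answer: WP = 3*store(vec, cnt + 1, 3*pos - 5)[3] != 12 || ((!(2*store(vec, cnt + 1, 3*pos - 5)[cnt + 3] < s)) && store(vec, cnt + 1, 3*pos - 5)[2*store(vec, cnt + 1, 3*pos - 5)[cnt + 3] - s - 1] > 0 && 2*s >= -9)


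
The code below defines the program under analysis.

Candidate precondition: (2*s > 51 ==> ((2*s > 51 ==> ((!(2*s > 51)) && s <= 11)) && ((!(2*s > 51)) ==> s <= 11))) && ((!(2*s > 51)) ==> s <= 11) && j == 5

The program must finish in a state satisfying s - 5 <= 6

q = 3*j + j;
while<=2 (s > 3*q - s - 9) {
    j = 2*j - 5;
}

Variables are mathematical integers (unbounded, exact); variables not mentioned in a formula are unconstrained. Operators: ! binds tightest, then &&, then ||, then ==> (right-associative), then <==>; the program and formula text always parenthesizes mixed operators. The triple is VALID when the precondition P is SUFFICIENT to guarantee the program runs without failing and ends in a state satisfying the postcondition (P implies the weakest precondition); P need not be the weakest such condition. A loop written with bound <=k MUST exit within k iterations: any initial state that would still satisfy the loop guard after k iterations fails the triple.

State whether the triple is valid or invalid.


Working backward. After the program, the postcondition s - 5 <= 6 must hold; in canonical form it is s <= 11.
Before the loop (bound <=2), unroll the exhaustion recursion (WP_0 = exit-now case; WP_j = one more guarded iteration, up to j = 2):
  WP_0: (!(2*s > 3*q - 9)) && s <= 11
  WP_1: (2*s > 3*q - 9 ==> ((!(2*s > 3*q - 9)) && s <= 11)) && ((!(2*s > 3*q - 9)) ==> s <= 11)
  WP_2: (2*s > 3*q - 9 ==> ((2*s > 3*q - 9 ==> ((!(2*s > 3*q - 9)) && s <= 11)) && ((!(2*s > 3*q - 9)) ==> s <= 11))) && ((!(2*s > 3*q - 9)) ==> s <= 11)
So before the loop: (2*s > 3*q - 9 ==> ((2*s > 3*q - 9 ==> ((!(2*s > 3*q - 9)) && s <= 11)) && ((!(2*s > 3*q - 9)) ==> s <= 11))) && ((!(2*s > 3*q - 9)) ==> s <= 11)
Before q := 3*j + j: (2*s > 12*j - 9 ==> ((2*s > 12*j - 9 ==> ((!(2*s > 12*j - 9)) && s <= 11)) && ((!(2*s > 12*j - 9)) ==> s <= 11))) && ((!(2*s > 12*j - 9)) ==> s <= 11)
The weakest precondition is (2*s > 12*j - 9 ==> ((2*s > 12*j - 9 ==> ((!(2*s > 12*j - 9)) && s <= 11)) && ((!(2*s > 12*j - 9)) ==> s <= 11))) && ((!(2*s > 12*j - 9)) ==> s <= 11).
Check whether (2*s > 51 ==> ((2*s > 51 ==> ((!(2*s > 51)) && s <= 11)) && ((!(2*s > 51)) ==> s <= 11))) && ((!(2*s > 51)) ==> s <= 11) && j == 5 implies it.
Every state satisfying the precondition satisfies the weakest precondition: the implication holds.
Answer: valid


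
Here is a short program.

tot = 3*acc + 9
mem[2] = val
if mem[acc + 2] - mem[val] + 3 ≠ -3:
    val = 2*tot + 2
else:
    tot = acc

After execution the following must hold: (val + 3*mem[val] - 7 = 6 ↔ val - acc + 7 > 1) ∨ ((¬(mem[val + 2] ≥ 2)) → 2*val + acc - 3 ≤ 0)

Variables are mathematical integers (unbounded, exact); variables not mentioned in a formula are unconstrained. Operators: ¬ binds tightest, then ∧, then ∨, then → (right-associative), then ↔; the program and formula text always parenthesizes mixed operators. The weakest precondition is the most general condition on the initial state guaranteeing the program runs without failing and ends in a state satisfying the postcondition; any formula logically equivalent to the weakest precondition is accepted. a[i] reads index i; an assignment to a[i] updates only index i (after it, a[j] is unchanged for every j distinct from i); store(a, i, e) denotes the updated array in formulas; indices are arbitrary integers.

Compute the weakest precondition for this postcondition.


Working backward. After the program, the postcondition (val + 3*mem[val] - 7 = 6 ↔ val - acc + 7 > 1) ∨ ((¬(mem[val + 2] ≥ 2)) → 2*val + acc - 3 ≤ 0) must hold; in canonical form it is (3*mem[val] + val = 13 ↔ val > acc - 6) ∨ ((¬(mem[val + 2] ≥ 2)) → acc + 2*val ≤ 3).
Then branch requires (3*mem[2*tot + 2] + 2*tot = 11 ↔ 2*tot > acc - 8) ∨ ((¬(mem[2*tot + 4] ≥ 2)) → acc + 4*tot ≤ -1); else branch requires (3*mem[val] + val = 13 ↔ val > acc - 6) ∨ ((¬(mem[val + 2] ≥ 2)) → acc + 2*val ≤ 3).
Before the if: (mem[acc + 2] ≠ mem[val] - 6 → ((3*mem[2*tot + 2] + 2*tot = 11 ↔ 2*tot > acc - 8) ∨ ((¬(mem[2*tot + 4] ≥ 2)) → acc + 4*tot ≤ -1))) ∧ ((¬(mem[acc + 2] ≠ mem[val] - 6)) → ((3*mem[val] + val = 13 ↔ val > acc - 6) ∨ ((¬(mem[val + 2] ≥ 2)) → acc + 2*val ≤ 3)))
Before mem[2] := val: (store(mem, 2, val)[acc + 2] ≠ store(mem, 2, val)[val] - 6 → ((3*store(mem, 2, val)[2*tot + 2] + 2*tot = 11 ↔ 2*tot > acc - 8) ∨ ((¬(store(mem, 2, val)[2*tot + 4] ≥ 2)) → acc + 4*tot ≤ -1))) ∧ ((¬(store(mem, 2, val)[acc + 2] ≠ store(mem, 2, val)[val] - 6)) → ((3*store(mem, 2, val)[val] + val = 13 ↔ val > acc - 6) ∨ ((¬(store(mem, 2, val)[val + 2] ≥ 2)) → acc + 2*val ≤ 3)))
Before tot := 3*acc + 9: (store(mem, 2, val)[acc + 2] ≠ store(mem, 2, val)[val] - 6 → ((3*store(mem, 2, val)[6*acc + 20] + 6*acc = -7 ↔ 5*acc > -26) ∨ ((¬(store(mem, 2, val)[6*acc + 22] ≥ 2)) → 13*acc ≤ -37))) ∧ ((¬(store(mem, 2, val)[acc + 2] ≠ store(mem, 2, val)[val] - 6)) → ((3*store(mem, 2, val)[val] + val = 13 ↔ val > acc - 6) ∨ ((¬(store(mem, 2, val)[val + 2] ≥ 2)) → acc + 2*val ≤ 3)))
Answer: WP = (store(mem, 2, val)[acc + 2] ≠ store(mem, 2, val)[val] - 6 → ((3*store(mem, 2, val)[6*acc + 20] + 6*acc = -7 ↔ 5*acc > -26) ∨ ((¬(store(mem, 2, val)[6*acc + 22] ≥ 2)) → 13*acc ≤ -37))) ∧ ((¬(store(mem, 2, val)[acc + 2] ≠ store(mem, 2, val)[val] - 6)) → ((3*store(mem, 2, val)[val] + val = 13 ↔ val > acc - 6) ∨ ((¬(store(mem, 2, val)[val + 2] ≥ 2)) → acc + 2*val ≤ 3)))


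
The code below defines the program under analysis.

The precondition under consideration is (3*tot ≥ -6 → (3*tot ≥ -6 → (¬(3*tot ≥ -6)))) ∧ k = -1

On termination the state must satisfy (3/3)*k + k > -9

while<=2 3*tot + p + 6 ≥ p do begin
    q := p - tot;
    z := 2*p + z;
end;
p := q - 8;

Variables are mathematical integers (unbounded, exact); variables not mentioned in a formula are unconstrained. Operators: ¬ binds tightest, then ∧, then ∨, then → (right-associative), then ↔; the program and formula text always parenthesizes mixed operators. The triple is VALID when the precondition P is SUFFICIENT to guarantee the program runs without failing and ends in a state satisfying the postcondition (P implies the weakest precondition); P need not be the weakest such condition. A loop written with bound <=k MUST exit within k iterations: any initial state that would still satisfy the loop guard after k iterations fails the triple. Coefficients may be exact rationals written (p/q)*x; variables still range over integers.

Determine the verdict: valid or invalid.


Working backward. After the program, the postcondition (3/3)*k + k > -9 must hold; in canonical form it is 2*k > -9.
Before p := q - 8: 2*k > -9
Before the loop (bound <=2), unroll the exhaustion recursion (WP_0 = exit-now case; WP_j = one more guarded iteration, up to j = 2):
  WP_0: (¬(3*tot ≥ -6)) ∧ 2*k > -9
  WP_1: (3*tot ≥ -6 → ((¬(3*tot ≥ -6)) ∧ 2*k > -9)) ∧ ((¬(3*tot ≥ -6)) → 2*k > -9)
  WP_2: (3*tot ≥ -6 → ((3*tot ≥ -6 → ((¬(3*tot ≥ -6)) ∧ 2*k > -9)) ∧ ((¬(3*tot ≥ -6)) → 2*k > -9))) ∧ ((¬(3*tot ≥ -6)) → 2*k > -9)
So before the loop: (3*tot ≥ -6 → ((3*tot ≥ -6 → ((¬(3*tot ≥ -6)) ∧ 2*k > -9)) ∧ ((¬(3*tot ≥ -6)) → 2*k > -9))) ∧ ((¬(3*tot ≥ -6)) → 2*k > -9)
The weakest precondition is (3*tot ≥ -6 → ((3*tot ≥ -6 → ((¬(3*tot ≥ -6)) ∧ 2*k > -9)) ∧ ((¬(3*tot ≥ -6)) → 2*k > -9))) ∧ ((¬(3*tot ≥ -6)) → 2*k > -9).
Check whether (3*tot ≥ -6 → (3*tot ≥ -6 → (¬(3*tot ≥ -6)))) ∧ k = -1 implies it.
Every state satisfying the precondition satisfies the weakest precondition: the implication holds.
Answer: valid


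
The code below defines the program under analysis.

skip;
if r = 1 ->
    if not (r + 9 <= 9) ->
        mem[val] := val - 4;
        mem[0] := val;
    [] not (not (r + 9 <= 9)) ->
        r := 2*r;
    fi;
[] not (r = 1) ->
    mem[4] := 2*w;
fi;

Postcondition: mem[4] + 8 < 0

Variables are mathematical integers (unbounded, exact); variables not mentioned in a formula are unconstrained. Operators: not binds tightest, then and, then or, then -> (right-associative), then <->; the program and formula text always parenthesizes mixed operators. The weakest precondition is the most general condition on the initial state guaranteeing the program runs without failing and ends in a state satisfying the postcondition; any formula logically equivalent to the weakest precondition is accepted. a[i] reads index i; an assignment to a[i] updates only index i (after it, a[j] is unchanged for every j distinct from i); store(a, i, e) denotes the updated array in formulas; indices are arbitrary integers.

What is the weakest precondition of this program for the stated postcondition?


Working backward. After the program, the postcondition mem[4] + 8 < 0 must hold; in canonical form it is mem[4] < -8.
Then branch requires ((not (r <= 0)) -> store(mem, val, val - 4)[4] < -8) and (r <= 0 -> mem[4] < -8); else branch requires 2*w < -8.
Before the if: (r = 1 -> (((not (r <= 0)) -> store(mem, val, val - 4)[4] < -8) and (r <= 0 -> mem[4] < -8))) and ((not (r = 1)) -> 2*w < -8)
Before skip: (r = 1 -> (((not (r <= 0)) -> store(mem, val, val - 4)[4] < -8) and (r <= 0 -> mem[4] < -8))) and ((not (r = 1)) -> 2*w < -8)
Answer: WP = (r = 1 -> (((not (r <= 0)) -> store(mem, val, val - 4)[4] < -8) and (r <= 0 -> mem[4] < -8))) and ((not (r = 1)) -> 2*w < -8)


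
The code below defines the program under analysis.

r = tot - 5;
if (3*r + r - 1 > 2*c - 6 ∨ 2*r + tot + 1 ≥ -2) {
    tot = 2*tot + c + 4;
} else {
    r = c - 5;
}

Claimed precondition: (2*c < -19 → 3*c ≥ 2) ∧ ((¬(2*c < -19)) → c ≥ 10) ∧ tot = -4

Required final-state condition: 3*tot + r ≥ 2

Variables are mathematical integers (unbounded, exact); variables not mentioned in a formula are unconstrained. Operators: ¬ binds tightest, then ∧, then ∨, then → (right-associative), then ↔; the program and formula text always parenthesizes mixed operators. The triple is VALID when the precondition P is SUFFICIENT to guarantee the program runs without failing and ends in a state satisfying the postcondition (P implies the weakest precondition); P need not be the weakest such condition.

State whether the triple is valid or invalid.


Working backward. After the program, the postcondition 3*tot + r ≥ 2 must hold; in canonical form it is r + 3*tot ≥ 2.
Then branch requires 3*c + r + 6*tot ≥ -10; else branch requires c + 3*tot ≥ 7.
Before the if: ((4*r > 2*c - 5 ∨ 2*r + tot ≥ -3) → 3*c + r + 6*tot ≥ -10) ∧ ((¬(4*r > 2*c - 5 ∨ 2*r + tot ≥ -3)) → c + 3*tot ≥ 7)
Before r := tot - 5: ((4*tot > 2*c + 15 ∨ 3*tot ≥ 7) → 3*c + 7*tot ≥ -5) ∧ ((¬(4*tot > 2*c + 15 ∨ 3*tot ≥ 7)) → c + 3*tot ≥ 7)
The weakest precondition is ((4*tot > 2*c + 15 ∨ 3*tot ≥ 7) → 3*c + 7*tot ≥ -5) ∧ ((¬(4*tot > 2*c + 15 ∨ 3*tot ≥ 7)) → c + 3*tot ≥ 7).
Check whether (2*c < -19 → 3*c ≥ 2) ∧ ((¬(2*c < -19)) → c ≥ 10) ∧ tot = -4 implies it.
Countermodel: at the initial state c = 10, tot = -4, the precondition holds but the weakest precondition fails.
Answer: invalid


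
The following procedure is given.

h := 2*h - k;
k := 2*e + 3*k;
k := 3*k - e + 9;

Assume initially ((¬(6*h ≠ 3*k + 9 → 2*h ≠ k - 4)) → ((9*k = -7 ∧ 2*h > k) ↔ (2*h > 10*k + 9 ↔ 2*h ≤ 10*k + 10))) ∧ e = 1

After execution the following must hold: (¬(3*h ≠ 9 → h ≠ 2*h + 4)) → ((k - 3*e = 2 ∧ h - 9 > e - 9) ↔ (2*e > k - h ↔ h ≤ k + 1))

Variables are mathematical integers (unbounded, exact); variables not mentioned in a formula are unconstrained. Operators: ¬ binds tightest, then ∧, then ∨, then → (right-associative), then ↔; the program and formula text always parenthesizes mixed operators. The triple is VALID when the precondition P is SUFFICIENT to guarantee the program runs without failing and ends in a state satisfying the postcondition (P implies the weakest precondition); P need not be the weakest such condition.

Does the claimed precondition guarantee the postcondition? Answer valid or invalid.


Working backward. After the program, the postcondition (¬(3*h ≠ 9 → h ≠ 2*h + 4)) → ((k - 3*e = 2 ∧ h - 9 > e - 9) ↔ (2*e > k - h ↔ h ≤ k + 1)) must hold; in canonical form it is (¬(3*h ≠ 9 → h ≠ -4)) → ((k = 3*e + 2 ∧ h > e) ↔ (2*e + h > k ↔ h ≤ k + 1)).
Before k := 3*k - e + 9: (¬(3*h ≠ 9 → h ≠ -4)) → ((3*k = 4*e - 7 ∧ h > e) ↔ (3*e + h > 3*k + 9 ↔ e + h ≤ 3*k + 10))
Before k := 2*e + 3*k: (¬(3*h ≠ 9 → h ≠ -4)) → ((2*e + 9*k = -7 ∧ h > e) ↔ (h > 3*e + 9*k + 9 ↔ h ≤ 5*e + 9*k + 10))
Before h := 2*h - k: (¬(6*h ≠ 3*k + 9 → 2*h ≠ k - 4)) → ((2*e + 9*k = -7 ∧ 2*h > e + k) ↔ (2*h > 3*e + 10*k + 9 ↔ 2*h ≤ 5*e + 10*k + 10))
The weakest precondition is (¬(6*h ≠ 3*k + 9 → 2*h ≠ k - 4)) → ((2*e + 9*k = -7 ∧ 2*h > e + k) ↔ (2*h > 3*e + 10*k + 9 ↔ 2*h ≤ 5*e + 10*k + 10)).
Check whether ((¬(6*h ≠ 3*k + 9 → 2*h ≠ k - 4)) → ((9*k = -7 ∧ 2*h > k) ↔ (2*h > 10*k + 9 ↔ 2*h ≤ 10*k + 10))) ∧ e = 1 implies it.
Countermodel: at the initial state e = 1, h = -3, k = -2, the precondition holds but the weakest precondition fails.
Answer: invalid


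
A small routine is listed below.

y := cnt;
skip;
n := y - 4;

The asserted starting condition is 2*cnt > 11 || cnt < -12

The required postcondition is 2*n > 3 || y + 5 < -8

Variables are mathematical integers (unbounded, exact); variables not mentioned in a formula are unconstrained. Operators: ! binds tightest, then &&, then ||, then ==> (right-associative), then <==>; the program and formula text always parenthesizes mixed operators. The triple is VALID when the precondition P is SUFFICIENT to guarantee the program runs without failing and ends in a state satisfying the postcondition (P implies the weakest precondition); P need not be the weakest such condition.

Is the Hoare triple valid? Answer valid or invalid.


Working backward. After the program, the postcondition 2*n > 3 || y + 5 < -8 must hold; in canonical form it is 2*n > 3 || y < -13.
Before n := y - 4: 2*y > 11 || y < -13
Before skip: 2*y > 11 || y < -13
Before y := cnt: 2*cnt > 11 || cnt < -13
The weakest precondition is 2*cnt > 11 || cnt < -13.
Check whether 2*cnt > 11 || cnt < -12 implies it.
Countermodel: at the initial state cnt = -13, the precondition holds but the weakest precondition fails.
Answer: invalid


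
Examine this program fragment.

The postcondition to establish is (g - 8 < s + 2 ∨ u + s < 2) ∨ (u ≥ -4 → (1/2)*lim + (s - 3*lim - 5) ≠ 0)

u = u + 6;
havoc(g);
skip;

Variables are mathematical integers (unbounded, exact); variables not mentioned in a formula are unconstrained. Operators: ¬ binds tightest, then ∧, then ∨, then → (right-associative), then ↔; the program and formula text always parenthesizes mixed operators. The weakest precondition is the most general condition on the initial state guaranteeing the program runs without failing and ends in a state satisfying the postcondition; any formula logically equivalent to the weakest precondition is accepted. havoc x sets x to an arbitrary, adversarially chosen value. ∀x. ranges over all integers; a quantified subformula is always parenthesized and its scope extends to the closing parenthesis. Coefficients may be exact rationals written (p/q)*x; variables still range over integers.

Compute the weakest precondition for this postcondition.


Working backward. After the program, the postcondition (g - 8 < s + 2 ∨ u + s < 2) ∨ (u ≥ -4 → (1/2)*lim + (s - 3*lim - 5) ≠ 0) must hold; in canonical form it is g < s + 10 ∨ s + u < 2 ∨ (u ≥ -4 → s ≠ (5/2)*lim + 5).
Before skip: g < s + 10 ∨ s + u < 2 ∨ (u ≥ -4 → s ≠ (5/2)*lim + 5)
Before havoc g: ∀g_1. (g_1 < s + 10 ∨ s + u < 2 ∨ (u ≥ -4 → s ≠ (5/2)*lim + 5))
Before u := u + 6: ∀g_1. (g_1 < s + 10 ∨ s + u < -4 ∨ (u ≥ -10 → s ≠ (5/2)*lim + 5))
Answer: WP = ∀g_1. (g_1 < s + 10 ∨ s + u < -4 ∨ (u ≥ -10 → s ≠ (5/2)*lim + 5))


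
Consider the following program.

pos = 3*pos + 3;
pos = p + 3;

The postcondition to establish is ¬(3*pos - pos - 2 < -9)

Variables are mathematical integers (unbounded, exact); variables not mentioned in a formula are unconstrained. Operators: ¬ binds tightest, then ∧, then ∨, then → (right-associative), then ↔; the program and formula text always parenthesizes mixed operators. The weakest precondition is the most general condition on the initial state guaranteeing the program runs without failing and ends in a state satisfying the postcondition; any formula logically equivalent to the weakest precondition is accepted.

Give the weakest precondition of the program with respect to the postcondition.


Working backward. After the program, the postcondition ¬(3*pos - pos - 2 < -9) must hold; in canonical form it is ¬(2*pos < -7).
Before pos := p + 3: ¬(2*p < -13)
Before pos := 3*pos + 3: ¬(2*p < -13)
Answer: WP = ¬(2*p < -13)


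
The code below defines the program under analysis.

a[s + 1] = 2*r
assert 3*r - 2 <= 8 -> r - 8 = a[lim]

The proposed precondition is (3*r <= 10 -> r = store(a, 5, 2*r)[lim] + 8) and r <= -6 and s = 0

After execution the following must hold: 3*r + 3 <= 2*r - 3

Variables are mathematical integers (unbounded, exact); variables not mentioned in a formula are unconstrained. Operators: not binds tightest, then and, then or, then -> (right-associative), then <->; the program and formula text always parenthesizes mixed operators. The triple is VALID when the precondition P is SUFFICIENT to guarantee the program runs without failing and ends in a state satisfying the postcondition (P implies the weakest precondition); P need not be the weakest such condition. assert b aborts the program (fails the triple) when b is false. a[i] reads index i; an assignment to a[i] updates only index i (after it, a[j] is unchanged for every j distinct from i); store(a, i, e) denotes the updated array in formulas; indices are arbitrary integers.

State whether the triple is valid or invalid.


Working backward. After the program, the postcondition 3*r + 3 <= 2*r - 3 must hold; in canonical form it is r <= -6.
Before assert 3*r - 2 <= 8 -> r - 8 = a[lim]: (3*r <= 10 -> r = a[lim] + 8) and r <= -6
Before a[s + 1] := 2*r: (3*r <= 10 -> r = store(a, s + 1, 2*r)[lim] + 8) and r <= -6
The weakest precondition is (3*r <= 10 -> r = store(a, s + 1, 2*r)[lim] + 8) and r <= -6.
Check whether (3*r <= 10 -> r = store(a, 5, 2*r)[lim] + 8) and r <= -6 and s = 0 implies it.
Countermodel: at the initial state a = {[1] = 2, [5] = -17, elsewhere 2}, lim = 5, r = -8, s = 0, the precondition holds but the weakest precondition fails.
Answer: invalid


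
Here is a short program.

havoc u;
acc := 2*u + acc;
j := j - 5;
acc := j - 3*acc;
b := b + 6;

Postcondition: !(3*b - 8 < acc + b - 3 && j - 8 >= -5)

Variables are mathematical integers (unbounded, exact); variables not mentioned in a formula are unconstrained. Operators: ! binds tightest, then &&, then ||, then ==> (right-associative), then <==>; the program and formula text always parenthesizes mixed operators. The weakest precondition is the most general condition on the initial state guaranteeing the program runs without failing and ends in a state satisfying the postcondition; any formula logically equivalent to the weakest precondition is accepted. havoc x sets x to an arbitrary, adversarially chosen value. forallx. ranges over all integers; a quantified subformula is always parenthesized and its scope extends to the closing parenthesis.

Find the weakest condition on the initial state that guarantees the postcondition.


Working backward. After the program, the postcondition !(3*b - 8 < acc + b - 3 && j - 8 >= -5) must hold; in canonical form it is !(2*b < acc + 5 && j >= 3).
Before b := b + 6: !(2*b < acc - 7 && j >= 3)
Before acc := j - 3*acc: !(3*acc + 2*b < j - 7 && j >= 3)
Before j := j - 5: !(3*acc + 2*b < j - 12 && j >= 8)
Before acc := 2*u + acc: !(3*acc + 2*b + 6*u < j - 12 && j >= 8)
Before havoc u: forall u_1. (!(3*acc + 2*b + 6*u_1 < j - 12 && j >= 8))
Answer: WP = forall u_1. (!(3*acc + 2*b + 6*u_1 < j - 12 && j >= 8))


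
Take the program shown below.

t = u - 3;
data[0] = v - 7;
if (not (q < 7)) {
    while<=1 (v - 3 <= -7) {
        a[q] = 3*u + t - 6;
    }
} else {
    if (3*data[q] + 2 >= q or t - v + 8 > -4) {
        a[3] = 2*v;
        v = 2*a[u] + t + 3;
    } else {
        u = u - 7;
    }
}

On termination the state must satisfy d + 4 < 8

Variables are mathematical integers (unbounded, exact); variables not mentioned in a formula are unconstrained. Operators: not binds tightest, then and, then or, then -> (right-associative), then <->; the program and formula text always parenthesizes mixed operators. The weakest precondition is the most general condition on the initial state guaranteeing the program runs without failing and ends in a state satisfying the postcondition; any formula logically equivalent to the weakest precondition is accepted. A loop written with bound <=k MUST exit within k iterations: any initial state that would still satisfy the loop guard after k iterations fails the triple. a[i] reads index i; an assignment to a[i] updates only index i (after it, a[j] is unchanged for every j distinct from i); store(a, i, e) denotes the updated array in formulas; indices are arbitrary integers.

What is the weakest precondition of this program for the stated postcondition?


Working backward. After the program, the postcondition d + 4 < 8 must hold; in canonical form it is d < 4.
Then branch requires (v <= -4 -> ((not (v <= -4)) and d < 4)) and ((not (v <= -4)) -> d < 4); else branch requires ((3*data[q] >= q - 2 or t > v - 12) -> d < 4) and ((not (3*data[q] >= q - 2 or t > v - 12)) -> d < 4).
Before the if: ((not (q < 7)) -> ((v <= -4 -> ((not (v <= -4)) and d < 4)) and ((not (v <= -4)) -> d < 4))) and (q < 7 -> (((3*data[q] >= q - 2 or t > v - 12) -> d < 4) and ((not (3*data[q] >= q - 2 or t > v - 12)) -> d < 4)))
Before data[0] := v - 7: ((not (q < 7)) -> ((v <= -4 -> ((not (v <= -4)) and d < 4)) and ((not (v <= -4)) -> d < 4))) and (q < 7 -> (((3*store(data, 0, v - 7)[q] >= q - 2 or t > v - 12) -> d < 4) and ((not (3*store(data, 0, v - 7)[q] >= q - 2 or t > v - 12)) -> d < 4)))
Before t := u - 3: ((not (q < 7)) -> ((v <= -4 -> ((not (v <= -4)) and d < 4)) and ((not (v <= -4)) -> d < 4))) and (q < 7 -> (((3*store(data, 0, v - 7)[q] >= q - 2 or u > v - 9) -> d < 4) and ((not (3*store(data, 0, v - 7)[q] >= q - 2 or u > v - 9)) -> d < 4)))
Answer: WP = ((not (q < 7)) -> ((v <= -4 -> ((not (v <= -4)) and d < 4)) and ((not (v <= -4)) -> d < 4))) and (q < 7 -> (((3*store(data, 0, v - 7)[q] >= q - 2 or u > v - 9) -> d < 4) and ((not (3*store(data, 0, v - 7)[q] >= q - 2 or u > v - 9)) -> d < 4)))


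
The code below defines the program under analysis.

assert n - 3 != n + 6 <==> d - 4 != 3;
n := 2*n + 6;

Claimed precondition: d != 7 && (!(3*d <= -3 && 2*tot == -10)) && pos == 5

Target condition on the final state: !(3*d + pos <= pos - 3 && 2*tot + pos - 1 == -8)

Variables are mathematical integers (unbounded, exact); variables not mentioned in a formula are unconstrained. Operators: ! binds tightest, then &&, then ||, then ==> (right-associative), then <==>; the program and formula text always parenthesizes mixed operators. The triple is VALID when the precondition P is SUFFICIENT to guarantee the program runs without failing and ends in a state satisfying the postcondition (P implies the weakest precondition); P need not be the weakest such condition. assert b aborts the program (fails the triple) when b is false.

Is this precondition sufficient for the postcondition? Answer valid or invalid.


Working backward. After the program, the postcondition !(3*d + pos <= pos - 3 && 2*tot + pos - 1 == -8) must hold; in canonical form it is !(3*d <= -3 && pos + 2*tot == -7).
Before n := 2*n + 6: !(3*d <= -3 && pos + 2*tot == -7)
Before assert n - 3 != n + 6 <==> d - 4 != 3: d != 7 && (!(3*d <= -3 && pos + 2*tot == -7))
The weakest precondition is d != 7 && (!(3*d <= -3 && pos + 2*tot == -7)).
Check whether d != 7 && (!(3*d <= -3 && 2*tot == -10)) && pos == 5 implies it.
Countermodel: at the initial state d = -1, pos = 5, tot = -6, the precondition holds but the weakest precondition fails.
Answer: invalid


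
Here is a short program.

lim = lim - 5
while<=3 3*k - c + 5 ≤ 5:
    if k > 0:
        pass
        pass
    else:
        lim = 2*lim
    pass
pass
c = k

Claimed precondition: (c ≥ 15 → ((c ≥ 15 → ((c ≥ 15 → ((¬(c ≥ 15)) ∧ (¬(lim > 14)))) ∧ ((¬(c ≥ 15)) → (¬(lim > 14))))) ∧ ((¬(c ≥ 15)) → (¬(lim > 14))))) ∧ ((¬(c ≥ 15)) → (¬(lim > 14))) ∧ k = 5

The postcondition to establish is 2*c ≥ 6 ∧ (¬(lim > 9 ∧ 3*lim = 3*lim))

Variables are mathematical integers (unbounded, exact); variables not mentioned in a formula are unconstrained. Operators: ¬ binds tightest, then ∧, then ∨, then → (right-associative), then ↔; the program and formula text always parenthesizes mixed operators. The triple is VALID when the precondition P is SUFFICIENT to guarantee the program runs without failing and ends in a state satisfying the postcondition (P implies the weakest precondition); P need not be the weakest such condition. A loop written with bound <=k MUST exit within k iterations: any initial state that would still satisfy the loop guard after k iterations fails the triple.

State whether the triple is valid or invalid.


Working backward. After the program, the postcondition 2*c ≥ 6 ∧ (¬(lim > 9 ∧ 3*lim = 3*lim)) must hold; in canonical form it is 2*c ≥ 6 ∧ (¬(lim > 9)).
Before c := k: 2*k ≥ 6 ∧ (¬(lim > 9))
Before skip: 2*k ≥ 6 ∧ (¬(lim > 9))
Before the loop (bound <=3), unroll the exhaustion recursion (WP_0 = exit-now case; WP_j = one more guarded iteration, up to j = 3):
  WP_0: (¬(3*k ≤ c)) ∧ 2*k ≥ 6 ∧ (¬(lim > 9))
  WP_1: (3*k ≤ c → ((k > 0 → ((¬(3*k ≤ c)) ∧ 2*k ≥ 6 ∧ (¬(lim > 9)))) ∧ ((¬(k > 0)) → ((¬(3*k ≤ c)) ∧ 2*k ≥ 6 ∧ (¬(2*lim > 9)))))) ∧ ((¬(3*k ≤ c)) → (2*k ≥ 6 ∧ (¬(lim > 9))))
  WP_2: (3*k ≤ c → ((k > 0 → ((3*k ≤ c → ((k > 0 → ((¬(3*k ≤ c)) ∧ 2*k ≥ 6 ∧ (¬(lim > 9)))) ∧ ((¬(k > 0)) → ((¬(3*k ≤ c)) ∧ 2*k ≥ 6 ∧ (¬(2*lim > 9)))))) ∧ ((¬(3*k ≤ c)) → (2*k ≥ 6 ∧ (¬(lim > 9)))))) ∧ ((¬(k > 0)) → ((3*k ≤ c → ((k > 0 → ((¬(3*k ≤ c)) ∧ 2*k ≥ 6 ∧ (¬(2*lim > 9)))) ∧ ((¬(k > 0)) → ((¬(3*k ≤ c)) ∧ 2*k ≥ 6 ∧ (¬(4*lim > 9)))))) ∧ ((¬(3*k ≤ c)) → (2*k ≥ 6 ∧ (¬(2*lim > 9)))))))) ∧ ((¬(3*k ≤ c)) → (2*k ≥ 6 ∧ (¬(lim > 9))))
  WP_3: (3*k ≤ c → ((k > 0 → ((3*k ≤ c → ((k > 0 → ((3*k ≤ c → ((k > 0 → ((¬(3*k ≤ c)) ∧ 2*k ≥ 6 ∧ (¬(lim > 9)))) ∧ ((¬(k > 0)) → ((¬(3*k ≤ c)) ∧ 2*k ≥ 6 ∧ (¬(2*lim > 9)))))) ∧ ((¬(3*k ≤ c)) → (2*k ≥ 6 ∧ (¬(lim > 9)))))) ∧ ((¬(k > 0)) → ((3*k ≤ c → ((k > 0 → ((¬(3*k ≤ c)) ∧ 2*k ≥ 6 ∧ (¬(2*lim > 9)))) ∧ ((¬(k > 0)) → ((¬(3*k ≤ c)) ∧ 2*k ≥ 6 ∧ (¬(4*lim > 9)))))) ∧ ((¬(3*k ≤ c)) → (2*k ≥ 6 ∧ (¬(2*lim > 9)))))))) ∧ ((¬(3*k ≤ c)) → (2*k ≥ 6 ∧ (¬(lim > 9)))))) ∧ ((¬(k > 0)) → ((3*k ≤ c → ((k > 0 → ((3*k ≤ c → ((k > 0 → ((¬(3*k ≤ c)) ∧ 2*k ≥ 6 ∧ (¬(2*lim > 9)))) ∧ ((¬(k > 0)) → ((¬(3*k ≤ c)) ∧ 2*k ≥ 6 ∧ (¬(4*lim > 9)))))) ∧ ((¬(3*k ≤ c)) → (2*k ≥ 6 ∧ (¬(2*lim > 9)))))) ∧ ((¬(k > 0)) → ((3*k ≤ c → ((k > 0 → ((¬(3*k ≤ c)) ∧ 2*k ≥ 6 ∧ (¬(4*lim > 9)))) ∧ ((¬(k > 0)) → ((¬(3*k ≤ c)) ∧ 2*k ≥ 6 ∧ (¬(8*lim > 9)))))) ∧ ((¬(3*k ≤ c)) → (2*k ≥ 6 ∧ (¬(4*lim > 9)))))))) ∧ ((¬(3*k ≤ c)) → (2*k ≥ 6 ∧ (¬(2*lim > 9)))))))) ∧ ((¬(3*k ≤ c)) → (2*k ≥ 6 ∧ (¬(lim > 9))))
So before the loop: (3*k ≤ c → ((k > 0 → ((3*k ≤ c → ((k > 0 → ((3*k ≤ c → ((k > 0 → ((¬(3*k ≤ c)) ∧ 2*k ≥ 6 ∧ (¬(lim > 9)))) ∧ ((¬(k > 0)) → ((¬(3*k ≤ c)) ∧ 2*k ≥ 6 ∧ (¬(2*lim > 9)))))) ∧ ((¬(3*k ≤ c)) → (2*k ≥ 6 ∧ (¬(lim > 9)))))) ∧ ((¬(k > 0)) → ((3*k ≤ c → ((k > 0 → ((¬(3*k ≤ c)) ∧ 2*k ≥ 6 ∧ (¬(2*lim > 9)))) ∧ ((¬(k > 0)) → ((¬(3*k ≤ c)) ∧ 2*k ≥ 6 ∧ (¬(4*lim > 9)))))) ∧ ((¬(3*k ≤ c)) → (2*k ≥ 6 ∧ (¬(2*lim > 9)))))))) ∧ ((¬(3*k ≤ c)) → (2*k ≥ 6 ∧ (¬(lim > 9)))))) ∧ ((¬(k > 0)) → ((3*k ≤ c → ((k > 0 → ((3*k ≤ c → ((k > 0 → ((¬(3*k ≤ c)) ∧ 2*k ≥ 6 ∧ (¬(2*lim > 9)))) ∧ ((¬(k > 0)) → ((¬(3*k ≤ c)) ∧ 2*k ≥ 6 ∧ (¬(4*lim > 9)))))) ∧ ((¬(3*k ≤ c)) → (2*k ≥ 6 ∧ (¬(2*lim > 9)))))) ∧ ((¬(k > 0)) → ((3*k ≤ c → ((k > 0 → ((¬(3*k ≤ c)) ∧ 2*k ≥ 6 ∧ (¬(4*lim > 9)))) ∧ ((¬(k > 0)) → ((¬(3*k ≤ c)) ∧ 2*k ≥ 6 ∧ (¬(8*lim > 9)))))) ∧ ((¬(3*k ≤ c)) → (2*k ≥ 6 ∧ (¬(4*lim > 9)))))))) ∧ ((¬(3*k ≤ c)) → (2*k ≥ 6 ∧ (¬(2*lim > 9)))))))) ∧ ((¬(3*k ≤ c)) → (2*k ≥ 6 ∧ (¬(lim > 9))))
Before lim := lim - 5: (3*k ≤ c → ((k > 0 → ((3*k ≤ c → ((k > 0 → ((3*k ≤ c → ((k > 0 → ((¬(3*k ≤ c)) ∧ 2*k ≥ 6 ∧ (¬(lim > 14)))) ∧ ((¬(k > 0)) → ((¬(3*k ≤ c)) ∧ 2*k ≥ 6 ∧ (¬(2*lim > 19)))))) ∧ ((¬(3*k ≤ c)) → (2*k ≥ 6 ∧ (¬(lim > 14)))))) ∧ ((¬(k > 0)) → ((3*k ≤ c → ((k > 0 → ((¬(3*k ≤ c)) ∧ 2*k ≥ 6 ∧ (¬(2*lim > 19)))) ∧ ((¬(k > 0)) → ((¬(3*k ≤ c)) ∧ 2*k ≥ 6 ∧ (¬(4*lim > 29)))))) ∧ ((¬(3*k ≤ c)) → (2*k ≥ 6 ∧ (¬(2*lim > 19)))))))) ∧ ((¬(3*k ≤ c)) → (2*k ≥ 6 ∧ (¬(lim > 14)))))) ∧ ((¬(k > 0)) → ((3*k ≤ c → ((k > 0 → ((3*k ≤ c → ((k > 0 → ((¬(3*k ≤ c)) ∧ 2*k ≥ 6 ∧ (¬(2*lim > 19)))) ∧ ((¬(k > 0)) → ((¬(3*k ≤ c)) ∧ 2*k ≥ 6 ∧ (¬(4*lim > 29)))))) ∧ ((¬(3*k ≤ c)) → (2*k ≥ 6 ∧ (¬(2*lim > 19)))))) ∧ ((¬(k > 0)) → ((3*k ≤ c → ((k > 0 → ((¬(3*k ≤ c)) ∧ 2*k ≥ 6 ∧ (¬(4*lim > 29)))) ∧ ((¬(k > 0)) → ((¬(3*k ≤ c)) ∧ 2*k ≥ 6 ∧ (¬(8*lim > 49)))))) ∧ ((¬(3*k ≤ c)) → (2*k ≥ 6 ∧ (¬(4*lim > 29)))))))) ∧ ((¬(3*k ≤ c)) → (2*k ≥ 6 ∧ (¬(2*lim > 19)))))))) ∧ ((¬(3*k ≤ c)) → (2*k ≥ 6 ∧ (¬(lim > 14))))
The weakest precondition is (3*k ≤ c → ((k > 0 → ((3*k ≤ c → ((k > 0 → ((3*k ≤ c → ((k > 0 → ((¬(3*k ≤ c)) ∧ 2*k ≥ 6 ∧ (¬(lim > 14)))) ∧ ((¬(k > 0)) → ((¬(3*k ≤ c)) ∧ 2*k ≥ 6 ∧ (¬(2*lim > 19)))))) ∧ ((¬(3*k ≤ c)) → (2*k ≥ 6 ∧ (¬(lim > 14)))))) ∧ ((¬(k > 0)) → ((3*k ≤ c → ((k > 0 → ((¬(3*k ≤ c)) ∧ 2*k ≥ 6 ∧ (¬(2*lim > 19)))) ∧ ((¬(k > 0)) → ((¬(3*k ≤ c)) ∧ 2*k ≥ 6 ∧ (¬(4*lim > 29)))))) ∧ ((¬(3*k ≤ c)) → (2*k ≥ 6 ∧ (¬(2*lim > 19)))))))) ∧ ((¬(3*k ≤ c)) → (2*k ≥ 6 ∧ (¬(lim > 14)))))) ∧ ((¬(k > 0)) → ((3*k ≤ c → ((k > 0 → ((3*k ≤ c → ((k > 0 → ((¬(3*k ≤ c)) ∧ 2*k ≥ 6 ∧ (¬(2*lim > 19)))) ∧ ((¬(k > 0)) → ((¬(3*k ≤ c)) ∧ 2*k ≥ 6 ∧ (¬(4*lim > 29)))))) ∧ ((¬(3*k ≤ c)) → (2*k ≥ 6 ∧ (¬(2*lim > 19)))))) ∧ ((¬(k > 0)) → ((3*k ≤ c → ((k > 0 → ((¬(3*k ≤ c)) ∧ 2*k ≥ 6 ∧ (¬(4*lim > 29)))) ∧ ((¬(k > 0)) → ((¬(3*k ≤ c)) ∧ 2*k ≥ 6 ∧ (¬(8*lim > 49)))))) ∧ ((¬(3*k ≤ c)) → (2*k ≥ 6 ∧ (¬(4*lim > 29)))))))) ∧ ((¬(3*k ≤ c)) → (2*k ≥ 6 ∧ (¬(2*lim > 19)))))))) ∧ ((¬(3*k ≤ c)) → (2*k ≥ 6 ∧ (¬(lim > 14)))).
Check whether (c ≥ 15 → ((c ≥ 15 → ((c ≥ 15 → ((¬(c ≥ 15)) ∧ (¬(lim > 14)))) ∧ ((¬(c ≥ 15)) → (¬(lim > 14))))) ∧ ((¬(c ≥ 15)) → (¬(lim > 14))))) ∧ ((¬(c ≥ 15)) → (¬(lim > 14))) ∧ k = 5 implies it.
Every state satisfying the precondition satisfies the weakest precondition: the implication holds.
Answer: valid
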